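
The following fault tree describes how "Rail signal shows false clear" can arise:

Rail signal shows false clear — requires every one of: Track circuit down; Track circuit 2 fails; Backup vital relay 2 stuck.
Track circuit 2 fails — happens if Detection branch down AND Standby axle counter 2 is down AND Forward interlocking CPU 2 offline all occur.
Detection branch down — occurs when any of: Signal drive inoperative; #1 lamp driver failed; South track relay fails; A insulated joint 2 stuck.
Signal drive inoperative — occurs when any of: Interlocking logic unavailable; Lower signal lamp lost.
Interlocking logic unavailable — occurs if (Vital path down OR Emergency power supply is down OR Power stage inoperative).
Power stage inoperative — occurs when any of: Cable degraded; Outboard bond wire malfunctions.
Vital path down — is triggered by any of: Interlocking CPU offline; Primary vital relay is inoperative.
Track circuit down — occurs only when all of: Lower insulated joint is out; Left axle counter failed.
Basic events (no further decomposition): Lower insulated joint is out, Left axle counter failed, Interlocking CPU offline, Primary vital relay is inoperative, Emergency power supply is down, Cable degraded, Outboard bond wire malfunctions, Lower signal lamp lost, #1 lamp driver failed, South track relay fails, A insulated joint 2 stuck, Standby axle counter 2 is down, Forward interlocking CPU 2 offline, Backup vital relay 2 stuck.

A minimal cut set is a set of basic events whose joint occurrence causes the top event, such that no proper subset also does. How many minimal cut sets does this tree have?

9

Track circuit down [AND]: one cut set from each child combined → 1 × 1 = 1 cut set(s).
Vital path down [OR]: union of children's cut sets → 2 cut set(s).
Power stage inoperative [OR]: union of children's cut sets → 2 cut set(s).
Interlocking logic unavailable [OR]: union of children's cut sets → 5 cut set(s).
Signal drive inoperative [OR]: union of children's cut sets → 6 cut set(s).
Detection branch down [OR]: union of children's cut sets → 9 cut set(s).
Track circuit 2 fails [AND]: one cut set from each child combined → 9 × 1 × 1 = 9 cut set(s).
Rail signal shows false clear [AND]: one cut set from each child combined → 1 × 9 × 1 = 9 cut set(s).
Minimal cut sets: {Backup vital relay 2 stuck, Forward interlocking CPU 2 offline, Interlocking CPU offline, Left axle counter failed, Lower insulated joint is out, Standby axle counter 2 is down}; {Backup vital relay 2 stuck, Forward interlocking CPU 2 offline, Left axle counter failed, Lower insulated joint is out, Primary vital relay is inoperative, Standby axle counter 2 is down}; {Backup vital relay 2 stuck, Emergency power supply is down, Forward interlocking CPU 2 offline, Left axle counter failed, Lower insulated joint is out, Standby axle counter 2 is down}; {Backup vital relay 2 stuck, Cable degraded, Forward interlocking CPU 2 offline, Left axle counter failed, Lower insulated joint is out, Standby axle counter 2 is down}; {Backup vital relay 2 stuck, Forward interlocking CPU 2 offline, Left axle counter failed, Lower insulated joint is out, Outboard bond wire malfunctions, Standby axle counter 2 is down}; {Backup vital relay 2 stuck, Forward interlocking CPU 2 offline, Left axle counter failed, Lower insulated joint is out, Lower signal lamp lost, Standby axle counter 2 is down}; {#1 lamp driver failed, Backup vital relay 2 stuck, Forward interlocking CPU 2 offline, Left axle counter failed, Lower insulated joint is out, Standby axle counter 2 is down}; {Backup vital relay 2 stuck, Forward interlocking CPU 2 offline, Left axle counter failed, Lower insulated joint is out, South track relay fails, Standby axle counter 2 is down}; {A insulated joint 2 stuck, Backup vital relay 2 stuck, Forward interlocking CPU 2 offline, Left axle counter failed, Lower insulated joint is out, Standby axle counter 2 is down}.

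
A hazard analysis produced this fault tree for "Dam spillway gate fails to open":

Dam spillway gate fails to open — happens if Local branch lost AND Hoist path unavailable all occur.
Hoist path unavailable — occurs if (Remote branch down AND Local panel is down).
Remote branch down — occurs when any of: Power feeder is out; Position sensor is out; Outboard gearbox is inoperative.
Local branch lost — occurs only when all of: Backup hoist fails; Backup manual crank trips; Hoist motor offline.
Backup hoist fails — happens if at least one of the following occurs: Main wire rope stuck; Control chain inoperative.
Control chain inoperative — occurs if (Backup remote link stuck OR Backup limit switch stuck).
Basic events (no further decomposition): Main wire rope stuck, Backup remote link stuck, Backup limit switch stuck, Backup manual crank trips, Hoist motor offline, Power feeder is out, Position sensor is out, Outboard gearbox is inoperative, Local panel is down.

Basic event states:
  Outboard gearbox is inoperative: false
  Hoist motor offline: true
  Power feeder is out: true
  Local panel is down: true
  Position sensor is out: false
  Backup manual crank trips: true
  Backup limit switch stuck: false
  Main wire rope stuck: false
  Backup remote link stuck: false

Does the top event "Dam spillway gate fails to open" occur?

Control chain inoperative [OR]: Backup remote link stuck=not, Backup limit switch stuck=not → no input occurs → does not occur.
Backup hoist fails [OR]: Main wire rope stuck=not, Control chain inoperative=not → no input occurs → does not occur.
Local branch lost [AND]: Backup hoist fails=not, Backup manual crank trips=occurs, Hoist motor offline=occurs → not all inputs occur → does not occur.
Remote branch down [OR]: Power feeder is out=occurs, Position sensor is out=not, Outboard gearbox is inoperative=not → at least one input occurs → occurs.
Hoist path unavailable [AND]: Remote branch down=occurs, Local panel is down=occurs → all inputs occur → occurs.
Dam spillway gate fails to open [AND]: Local branch lost=not, Hoist path unavailable=occurs → not all inputs occur → does not occur.

No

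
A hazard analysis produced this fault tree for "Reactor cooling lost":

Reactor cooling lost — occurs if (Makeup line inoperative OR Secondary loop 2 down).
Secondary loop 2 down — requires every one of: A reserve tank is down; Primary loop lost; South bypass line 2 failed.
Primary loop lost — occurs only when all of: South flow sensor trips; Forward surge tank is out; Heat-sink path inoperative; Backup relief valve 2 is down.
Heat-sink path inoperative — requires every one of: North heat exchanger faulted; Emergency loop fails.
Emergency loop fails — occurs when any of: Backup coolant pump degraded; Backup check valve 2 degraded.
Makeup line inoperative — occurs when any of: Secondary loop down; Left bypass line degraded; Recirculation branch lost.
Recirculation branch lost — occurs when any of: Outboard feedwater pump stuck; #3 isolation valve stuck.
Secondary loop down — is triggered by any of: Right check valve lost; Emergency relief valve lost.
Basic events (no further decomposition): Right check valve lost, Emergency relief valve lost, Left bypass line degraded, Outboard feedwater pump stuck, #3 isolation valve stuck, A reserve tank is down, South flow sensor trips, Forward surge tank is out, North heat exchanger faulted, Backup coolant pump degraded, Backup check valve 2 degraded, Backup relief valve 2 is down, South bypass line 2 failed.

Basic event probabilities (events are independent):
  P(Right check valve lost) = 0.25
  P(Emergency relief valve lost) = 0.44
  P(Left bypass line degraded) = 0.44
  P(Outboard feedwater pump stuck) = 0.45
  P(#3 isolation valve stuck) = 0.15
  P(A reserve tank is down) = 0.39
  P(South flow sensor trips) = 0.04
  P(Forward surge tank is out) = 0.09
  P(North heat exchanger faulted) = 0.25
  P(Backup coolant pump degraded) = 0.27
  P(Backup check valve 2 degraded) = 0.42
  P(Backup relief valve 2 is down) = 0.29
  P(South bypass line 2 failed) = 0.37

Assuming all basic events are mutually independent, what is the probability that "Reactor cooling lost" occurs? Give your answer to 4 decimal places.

0.8900

P(Secondary loop down) [OR] = 1 − (1−0.25) × (1−0.44) = 0.580000
P(Recirculation branch lost) [OR] = 1 − (1−0.45) × (1−0.15) = 0.532500
P(Makeup line inoperative) [OR] = 1 − (1−0.580000) × (1−0.44) × (1−0.532500) = 0.890044
P(Emergency loop fails) [OR] = 1 − (1−0.27) × (1−0.42) = 0.576600
P(Heat-sink path inoperative) [AND] = 0.25 × 0.576600 = 0.144150
P(Primary loop lost) [AND] = 0.04 × 0.09 × 0.144150 × 0.29 = 0.000150
P(Secondary loop 2 down) [AND] = 0.39 × 0.000150 × 0.37 = 0.000022
P(Reactor cooling lost) [OR] = 1 − (1−0.890044) × (1−0.000022) = 0.890046
Rounded to 4 decimal places: P(Reactor cooling lost) ≈ 0.8900.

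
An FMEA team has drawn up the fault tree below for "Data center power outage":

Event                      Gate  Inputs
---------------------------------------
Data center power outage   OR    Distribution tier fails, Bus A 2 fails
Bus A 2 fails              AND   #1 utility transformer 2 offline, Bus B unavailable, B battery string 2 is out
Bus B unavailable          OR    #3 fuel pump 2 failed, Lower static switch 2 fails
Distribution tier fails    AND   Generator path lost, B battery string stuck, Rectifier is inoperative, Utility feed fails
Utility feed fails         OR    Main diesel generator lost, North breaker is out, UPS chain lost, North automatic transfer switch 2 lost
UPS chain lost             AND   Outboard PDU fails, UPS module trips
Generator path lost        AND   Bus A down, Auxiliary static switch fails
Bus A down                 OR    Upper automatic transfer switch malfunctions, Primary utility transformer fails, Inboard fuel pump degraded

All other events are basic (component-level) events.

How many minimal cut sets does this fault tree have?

Bus A down [OR]: union of children's cut sets → 3 cut set(s).
Generator path lost [AND]: one cut set from each child combined → 3 × 1 = 3 cut set(s).
UPS chain lost [AND]: one cut set from each child combined → 1 × 1 = 1 cut set(s).
Utility feed fails [OR]: union of children's cut sets → 4 cut set(s).
Distribution tier fails [AND]: one cut set from each child combined → 3 × 1 × 1 × 4 = 12 cut set(s).
Bus B unavailable [OR]: union of children's cut sets → 2 cut set(s).
Bus A 2 fails [AND]: one cut set from each child combined → 1 × 2 × 1 = 2 cut set(s).
Data center power outage [OR]: union of children's cut sets → 14 cut set(s).

14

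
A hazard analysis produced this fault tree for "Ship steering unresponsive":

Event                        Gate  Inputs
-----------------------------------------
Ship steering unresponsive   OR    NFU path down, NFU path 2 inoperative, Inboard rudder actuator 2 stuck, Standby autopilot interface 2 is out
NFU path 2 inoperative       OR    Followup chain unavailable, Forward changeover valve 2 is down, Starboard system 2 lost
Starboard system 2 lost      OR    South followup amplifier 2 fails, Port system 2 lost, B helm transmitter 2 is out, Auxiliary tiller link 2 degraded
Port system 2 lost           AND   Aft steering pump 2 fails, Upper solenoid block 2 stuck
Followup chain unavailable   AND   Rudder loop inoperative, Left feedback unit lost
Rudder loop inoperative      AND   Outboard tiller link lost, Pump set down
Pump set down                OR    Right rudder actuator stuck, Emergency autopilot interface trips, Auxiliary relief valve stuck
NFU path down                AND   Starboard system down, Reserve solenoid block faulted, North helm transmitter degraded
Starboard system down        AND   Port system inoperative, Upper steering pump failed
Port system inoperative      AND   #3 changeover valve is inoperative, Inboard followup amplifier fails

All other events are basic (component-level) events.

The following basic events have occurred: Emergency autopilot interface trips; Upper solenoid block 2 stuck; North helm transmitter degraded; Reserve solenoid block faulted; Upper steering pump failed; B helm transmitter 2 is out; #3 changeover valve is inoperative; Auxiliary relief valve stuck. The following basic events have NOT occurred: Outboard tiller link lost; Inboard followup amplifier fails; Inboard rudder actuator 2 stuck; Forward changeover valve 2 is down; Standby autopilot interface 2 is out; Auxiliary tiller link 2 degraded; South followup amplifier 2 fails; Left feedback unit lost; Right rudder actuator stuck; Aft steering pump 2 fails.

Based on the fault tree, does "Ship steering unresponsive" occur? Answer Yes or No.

Port system inoperative [AND]: #3 changeover valve is inoperative=occurs, Inboard followup amplifier fails=not → not all inputs occur → does not occur.
Starboard system down [AND]: Port system inoperative=not, Upper steering pump failed=occurs → not all inputs occur → does not occur.
NFU path down [AND]: Starboard system down=not, Reserve solenoid block faulted=occurs, North helm transmitter degraded=occurs → not all inputs occur → does not occur.
Pump set down [OR]: Right rudder actuator stuck=not, Emergency autopilot interface trips=occurs, Auxiliary relief valve stuck=occurs → at least one input occurs → occurs.
Rudder loop inoperative [AND]: Outboard tiller link lost=not, Pump set down=occurs → not all inputs occur → does not occur.
Followup chain unavailable [AND]: Rudder loop inoperative=not, Left feedback unit lost=not → not all inputs occur → does not occur.
Port system 2 lost [AND]: Aft steering pump 2 fails=not, Upper solenoid block 2 stuck=occurs → not all inputs occur → does not occur.
Starboard system 2 lost [OR]: South followup amplifier 2 fails=not, Port system 2 lost=not, B helm transmitter 2 is out=occurs, Auxiliary tiller link 2 degraded=not → at least one input occurs → occurs.
NFU path 2 inoperative [OR]: Followup chain unavailable=not, Forward changeover valve 2 is down=not, Starboard system 2 lost=occurs → at least one input occurs → occurs.
Ship steering unresponsive [OR]: NFU path down=not, NFU path 2 inoperative=occurs, Inboard rudder actuator 2 stuck=not, Standby autopilot interface 2 is out=not → at least one input occurs → occurs.

Yes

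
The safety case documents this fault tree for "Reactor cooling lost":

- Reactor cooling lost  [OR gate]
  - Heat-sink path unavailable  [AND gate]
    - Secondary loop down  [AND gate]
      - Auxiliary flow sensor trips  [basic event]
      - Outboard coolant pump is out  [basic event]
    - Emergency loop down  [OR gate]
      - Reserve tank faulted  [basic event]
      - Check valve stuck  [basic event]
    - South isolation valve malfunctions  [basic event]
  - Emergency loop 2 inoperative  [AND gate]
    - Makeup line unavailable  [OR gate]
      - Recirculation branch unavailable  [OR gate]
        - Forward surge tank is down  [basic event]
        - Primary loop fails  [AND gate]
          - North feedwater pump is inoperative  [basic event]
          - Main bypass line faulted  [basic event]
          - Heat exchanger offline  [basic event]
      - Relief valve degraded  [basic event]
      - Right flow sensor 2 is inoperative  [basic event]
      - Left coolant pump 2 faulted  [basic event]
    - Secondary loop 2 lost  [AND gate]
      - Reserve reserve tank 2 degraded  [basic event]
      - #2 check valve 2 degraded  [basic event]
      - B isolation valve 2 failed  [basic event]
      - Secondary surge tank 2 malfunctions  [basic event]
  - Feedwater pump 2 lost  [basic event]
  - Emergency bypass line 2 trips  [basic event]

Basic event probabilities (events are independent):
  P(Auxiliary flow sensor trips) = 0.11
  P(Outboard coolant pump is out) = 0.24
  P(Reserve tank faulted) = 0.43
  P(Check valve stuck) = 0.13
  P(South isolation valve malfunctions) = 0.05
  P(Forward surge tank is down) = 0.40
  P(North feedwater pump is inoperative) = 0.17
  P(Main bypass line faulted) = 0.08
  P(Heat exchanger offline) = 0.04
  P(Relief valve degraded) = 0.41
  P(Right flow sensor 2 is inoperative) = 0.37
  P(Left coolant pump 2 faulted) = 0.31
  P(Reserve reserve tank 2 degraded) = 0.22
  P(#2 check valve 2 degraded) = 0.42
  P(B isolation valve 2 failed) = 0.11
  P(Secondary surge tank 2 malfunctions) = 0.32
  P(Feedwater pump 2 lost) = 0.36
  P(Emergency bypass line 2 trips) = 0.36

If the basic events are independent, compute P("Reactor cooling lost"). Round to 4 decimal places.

0.5918

P(Secondary loop down) [AND] = 0.11 × 0.24 = 0.026400
P(Emergency loop down) [OR] = 1 − (1−0.43) × (1−0.13) = 0.504100
P(Heat-sink path unavailable) [AND] = 0.026400 × 0.504100 × 0.05 = 0.000665
P(Primary loop fails) [AND] = 0.17 × 0.08 × 0.04 = 0.000544
P(Recirculation branch unavailable) [OR] = 1 − (1−0.40) × (1−0.000544) = 0.400326
P(Makeup line unavailable) [OR] = 1 − (1−0.400326) × (1−0.41) × (1−0.37) × (1−0.31) = 0.846200
P(Secondary loop 2 lost) [AND] = 0.22 × 0.42 × 0.11 × 0.32 = 0.003252
P(Emergency loop 2 inoperative) [AND] = 0.846200 × 0.003252 = 0.002752
P(Reactor cooling lost) [OR] = 1 − (1−0.000665) × (1−0.002752) × (1−0.36) × (1−0.36) = 0.591799
Rounded to 4 decimal places: P(Reactor cooling lost) ≈ 0.5918.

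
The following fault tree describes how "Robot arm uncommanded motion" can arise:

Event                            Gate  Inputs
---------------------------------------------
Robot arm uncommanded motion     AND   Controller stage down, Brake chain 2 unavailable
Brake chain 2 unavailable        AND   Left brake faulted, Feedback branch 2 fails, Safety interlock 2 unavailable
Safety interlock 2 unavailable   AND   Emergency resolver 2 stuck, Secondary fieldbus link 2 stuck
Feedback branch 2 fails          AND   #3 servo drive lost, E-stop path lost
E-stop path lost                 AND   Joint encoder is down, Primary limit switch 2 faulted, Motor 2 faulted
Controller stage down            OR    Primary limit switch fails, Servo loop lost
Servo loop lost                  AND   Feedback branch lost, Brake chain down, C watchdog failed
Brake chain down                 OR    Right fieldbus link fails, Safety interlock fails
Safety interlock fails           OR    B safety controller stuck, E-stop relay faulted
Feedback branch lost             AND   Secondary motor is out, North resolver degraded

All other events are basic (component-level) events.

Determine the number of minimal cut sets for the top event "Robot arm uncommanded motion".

Feedback branch lost [AND]: one cut set from each child combined → 1 × 1 = 1 cut set(s).
Safety interlock fails [OR]: union of children's cut sets → 2 cut set(s).
Brake chain down [OR]: union of children's cut sets → 3 cut set(s).
Servo loop lost [AND]: one cut set from each child combined → 1 × 3 × 1 = 3 cut set(s).
Controller stage down [OR]: union of children's cut sets → 4 cut set(s).
E-stop path lost [AND]: one cut set from each child combined → 1 × 1 × 1 = 1 cut set(s).
Feedback branch 2 fails [AND]: one cut set from each child combined → 1 × 1 = 1 cut set(s).
Safety interlock 2 unavailable [AND]: one cut set from each child combined → 1 × 1 = 1 cut set(s).
Brake chain 2 unavailable [AND]: one cut set from each child combined → 1 × 1 × 1 = 1 cut set(s).
Robot arm uncommanded motion [AND]: one cut set from each child combined → 4 × 1 = 4 cut set(s).
Minimal cut sets: {#3 servo drive lost, Emergency resolver 2 stuck, Joint encoder is down, Left brake faulted, Motor 2 faulted, Primary limit switch 2 faulted, Primary limit switch fails, Secondary fieldbus link 2 stuck}; {#3 servo drive lost, C watchdog failed, Emergency resolver 2 stuck, Joint encoder is down, Left brake faulted, Motor 2 faulted, North resolver degraded, Primary limit switch 2 faulted, Right fieldbus link fails, Secondary fieldbus link 2 stuck, Secondary motor is out}; {#3 servo drive lost, B safety controller stuck, C watchdog failed, Emergency resolver 2 stuck, Joint encoder is down, Left brake faulted, Motor 2 faulted, North resolver degraded, Primary limit switch 2 faulted, Secondary fieldbus link 2 stuck, Secondary motor is out}; {#3 servo drive lost, C watchdog failed, E-stop relay faulted, Emergency resolver 2 stuck, Joint encoder is down, Left brake faulted, Motor 2 faulted, North resolver degraded, Primary limit switch 2 faulted, Secondary fieldbus link 2 stuck, Secondary motor is out}.

4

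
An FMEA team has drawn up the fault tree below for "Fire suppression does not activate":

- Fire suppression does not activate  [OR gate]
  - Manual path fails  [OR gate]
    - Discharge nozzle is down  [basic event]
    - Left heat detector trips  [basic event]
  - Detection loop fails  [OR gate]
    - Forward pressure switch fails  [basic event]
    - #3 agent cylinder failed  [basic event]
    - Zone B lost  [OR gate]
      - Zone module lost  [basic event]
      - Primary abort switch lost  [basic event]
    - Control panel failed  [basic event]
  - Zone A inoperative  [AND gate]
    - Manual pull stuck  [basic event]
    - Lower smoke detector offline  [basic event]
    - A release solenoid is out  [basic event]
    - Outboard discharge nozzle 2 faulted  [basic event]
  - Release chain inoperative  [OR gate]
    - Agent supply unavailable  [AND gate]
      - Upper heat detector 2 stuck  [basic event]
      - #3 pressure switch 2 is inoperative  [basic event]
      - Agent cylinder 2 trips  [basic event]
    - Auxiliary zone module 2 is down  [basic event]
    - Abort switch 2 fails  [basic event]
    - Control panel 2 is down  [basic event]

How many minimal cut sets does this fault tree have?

Manual path fails [OR]: union of children's cut sets → 2 cut set(s).
Zone B lost [OR]: union of children's cut sets → 2 cut set(s).
Detection loop fails [OR]: union of children's cut sets → 5 cut set(s).
Zone A inoperative [AND]: one cut set from each child combined → 1 × 1 × 1 × 1 = 1 cut set(s).
Agent supply unavailable [AND]: one cut set from each child combined → 1 × 1 × 1 = 1 cut set(s).
Release chain inoperative [OR]: union of children's cut sets → 4 cut set(s).
Fire suppression does not activate [OR]: union of children's cut sets → 12 cut set(s).

12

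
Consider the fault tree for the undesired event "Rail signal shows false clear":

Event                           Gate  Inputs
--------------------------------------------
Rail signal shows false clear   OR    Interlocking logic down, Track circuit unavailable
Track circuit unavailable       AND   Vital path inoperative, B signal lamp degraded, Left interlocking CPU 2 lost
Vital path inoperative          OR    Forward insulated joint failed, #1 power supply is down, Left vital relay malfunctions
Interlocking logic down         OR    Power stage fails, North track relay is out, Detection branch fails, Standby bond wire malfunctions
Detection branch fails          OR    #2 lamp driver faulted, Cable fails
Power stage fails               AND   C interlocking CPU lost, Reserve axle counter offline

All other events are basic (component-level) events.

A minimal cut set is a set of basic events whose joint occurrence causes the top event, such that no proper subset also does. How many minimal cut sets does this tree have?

Power stage fails [AND]: one cut set from each child combined → 1 × 1 = 1 cut set(s).
Detection branch fails [OR]: union of children's cut sets → 2 cut set(s).
Interlocking logic down [OR]: union of children's cut sets → 5 cut set(s).
Vital path inoperative [OR]: union of children's cut sets → 3 cut set(s).
Track circuit unavailable [AND]: one cut set from each child combined → 3 × 1 × 1 = 3 cut set(s).
Rail signal shows false clear [OR]: union of children's cut sets → 8 cut set(s).
Minimal cut sets: {C interlocking CPU lost, Reserve axle counter offline}; {North track relay is out}; {#2 lamp driver faulted}; {Cable fails}; {Standby bond wire malfunctions}; {B signal lamp degraded, Forward insulated joint failed, Left interlocking CPU 2 lost}; {#1 power supply is down, B signal lamp degraded, Left interlocking CPU 2 lost}; {B signal lamp degraded, Left interlocking CPU 2 lost, Left vital relay malfunctions}.

8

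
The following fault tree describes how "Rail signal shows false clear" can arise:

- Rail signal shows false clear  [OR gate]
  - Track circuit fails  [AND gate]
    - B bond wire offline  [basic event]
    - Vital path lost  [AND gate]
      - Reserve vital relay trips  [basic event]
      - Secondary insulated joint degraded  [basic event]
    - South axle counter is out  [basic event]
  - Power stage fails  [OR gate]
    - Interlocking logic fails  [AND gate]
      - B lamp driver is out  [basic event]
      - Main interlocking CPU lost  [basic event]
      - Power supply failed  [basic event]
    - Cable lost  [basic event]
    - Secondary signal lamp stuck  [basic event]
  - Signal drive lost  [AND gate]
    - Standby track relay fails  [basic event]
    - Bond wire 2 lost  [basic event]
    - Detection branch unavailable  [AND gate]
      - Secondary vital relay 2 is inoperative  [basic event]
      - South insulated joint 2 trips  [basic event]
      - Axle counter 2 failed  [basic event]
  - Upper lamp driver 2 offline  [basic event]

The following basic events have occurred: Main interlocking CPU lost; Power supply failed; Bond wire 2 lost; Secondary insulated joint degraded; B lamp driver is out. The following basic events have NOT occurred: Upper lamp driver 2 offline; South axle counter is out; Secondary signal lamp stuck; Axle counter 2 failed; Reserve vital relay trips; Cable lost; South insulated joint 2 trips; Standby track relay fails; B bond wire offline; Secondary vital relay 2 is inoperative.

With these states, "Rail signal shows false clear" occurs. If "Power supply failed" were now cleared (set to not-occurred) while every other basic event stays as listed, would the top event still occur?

No

Counterfactual: set "Power supply failed" to not occurred.
Vital path lost [AND]: Reserve vital relay trips=not, Secondary insulated joint degraded=occurs → not all inputs occur → does not occur.
Track circuit fails [AND]: B bond wire offline=not, Vital path lost=not, South axle counter is out=not → not all inputs occur → does not occur.
Interlocking logic fails [AND]: B lamp driver is out=occurs, Main interlocking CPU lost=occurs, Power supply failed=not → not all inputs occur → does not occur.
Power stage fails [OR]: Interlocking logic fails=not, Cable lost=not, Secondary signal lamp stuck=not → no input occurs → does not occur.
Detection branch unavailable [AND]: Secondary vital relay 2 is inoperative=not, South insulated joint 2 trips=not, Axle counter 2 failed=not → not all inputs occur → does not occur.
Signal drive lost [AND]: Standby track relay fails=not, Bond wire 2 lost=occurs, Detection branch unavailable=not → not all inputs occur → does not occur.
Rail signal shows false clear [OR]: Track circuit fails=not, Power stage fails=not, Signal drive lost=not, Upper lamp driver 2 offline=not → no input occurs → does not occur.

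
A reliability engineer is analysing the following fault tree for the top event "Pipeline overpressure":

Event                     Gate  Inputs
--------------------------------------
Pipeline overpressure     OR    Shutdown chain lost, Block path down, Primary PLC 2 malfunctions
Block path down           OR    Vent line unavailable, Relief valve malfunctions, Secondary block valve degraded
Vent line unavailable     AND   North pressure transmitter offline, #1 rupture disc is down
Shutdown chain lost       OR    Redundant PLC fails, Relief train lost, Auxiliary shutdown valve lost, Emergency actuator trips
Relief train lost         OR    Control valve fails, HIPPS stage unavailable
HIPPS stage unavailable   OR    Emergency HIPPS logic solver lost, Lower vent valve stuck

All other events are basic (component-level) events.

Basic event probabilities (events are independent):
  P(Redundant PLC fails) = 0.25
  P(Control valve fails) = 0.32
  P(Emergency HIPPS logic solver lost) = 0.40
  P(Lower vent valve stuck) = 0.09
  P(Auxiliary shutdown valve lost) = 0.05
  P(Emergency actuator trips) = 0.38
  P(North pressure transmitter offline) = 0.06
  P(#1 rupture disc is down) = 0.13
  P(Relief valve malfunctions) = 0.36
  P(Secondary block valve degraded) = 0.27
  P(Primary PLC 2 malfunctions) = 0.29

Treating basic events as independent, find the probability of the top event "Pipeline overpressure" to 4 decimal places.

P(HIPPS stage unavailable) [OR] = 1 − (1−0.40) × (1−0.09) = 0.454000
P(Relief train lost) [OR] = 1 − (1−0.32) × (1−0.454000) = 0.628720
P(Shutdown chain lost) [OR] = 1 − (1−0.25) × (1−0.628720) × (1−0.05) × (1−0.38) = 0.835987
P(Vent line unavailable) [AND] = 0.06 × 0.13 = 0.007800
P(Block path down) [OR] = 1 − (1−0.007800) × (1−0.36) × (1−0.27) = 0.536444
P(Pipeline overpressure) [OR] = 1 − (1−0.835987) × (1−0.536444) × (1−0.29) = 0.946019
Rounded to 4 decimal places: P(Pipeline overpressure) ≈ 0.9460.

0.9460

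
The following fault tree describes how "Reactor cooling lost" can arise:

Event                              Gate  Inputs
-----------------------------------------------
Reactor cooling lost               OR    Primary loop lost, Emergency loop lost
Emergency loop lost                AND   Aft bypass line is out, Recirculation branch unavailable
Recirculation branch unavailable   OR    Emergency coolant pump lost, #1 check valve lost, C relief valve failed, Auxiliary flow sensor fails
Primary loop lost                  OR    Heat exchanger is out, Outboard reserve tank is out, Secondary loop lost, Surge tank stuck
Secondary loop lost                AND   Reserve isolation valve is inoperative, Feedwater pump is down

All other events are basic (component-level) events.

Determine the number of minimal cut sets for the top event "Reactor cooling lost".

Secondary loop lost [AND]: one cut set from each child combined → 1 × 1 = 1 cut set(s).
Primary loop lost [OR]: union of children's cut sets → 4 cut set(s).
Recirculation branch unavailable [OR]: union of children's cut sets → 4 cut set(s).
Emergency loop lost [AND]: one cut set from each child combined → 1 × 4 = 4 cut set(s).
Reactor cooling lost [OR]: union of children's cut sets → 8 cut set(s).
Minimal cut sets: {Heat exchanger is out}; {Outboard reserve tank is out}; {Feedwater pump is down, Reserve isolation valve is inoperative}; {Surge tank stuck}; {Aft bypass line is out, Emergency coolant pump lost}; {#1 check valve lost, Aft bypass line is out}; {Aft bypass line is out, C relief valve failed}; {Aft bypass line is out, Auxiliary flow sensor fails}.

8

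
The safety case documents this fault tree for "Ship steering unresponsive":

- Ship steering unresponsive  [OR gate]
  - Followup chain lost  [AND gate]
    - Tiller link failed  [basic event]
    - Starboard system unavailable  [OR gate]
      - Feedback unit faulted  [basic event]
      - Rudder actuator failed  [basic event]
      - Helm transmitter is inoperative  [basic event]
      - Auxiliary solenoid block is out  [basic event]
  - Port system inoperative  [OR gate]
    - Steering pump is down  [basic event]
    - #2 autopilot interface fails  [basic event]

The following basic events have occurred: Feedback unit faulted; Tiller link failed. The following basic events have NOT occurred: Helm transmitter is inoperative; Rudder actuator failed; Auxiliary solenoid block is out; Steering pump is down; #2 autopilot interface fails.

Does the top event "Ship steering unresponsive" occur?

Starboard system unavailable [OR]: Feedback unit faulted=occurs, Rudder actuator failed=not, Helm transmitter is inoperative=not, Auxiliary solenoid block is out=not → at least one input occurs → occurs.
Followup chain lost [AND]: Tiller link failed=occurs, Starboard system unavailable=occurs → all inputs occur → occurs.
Port system inoperative [OR]: Steering pump is down=not, #2 autopilot interface fails=not → no input occurs → does not occur.
Ship steering unresponsive [OR]: Followup chain lost=occurs, Port system inoperative=not → at least one input occurs → occurs.

Yes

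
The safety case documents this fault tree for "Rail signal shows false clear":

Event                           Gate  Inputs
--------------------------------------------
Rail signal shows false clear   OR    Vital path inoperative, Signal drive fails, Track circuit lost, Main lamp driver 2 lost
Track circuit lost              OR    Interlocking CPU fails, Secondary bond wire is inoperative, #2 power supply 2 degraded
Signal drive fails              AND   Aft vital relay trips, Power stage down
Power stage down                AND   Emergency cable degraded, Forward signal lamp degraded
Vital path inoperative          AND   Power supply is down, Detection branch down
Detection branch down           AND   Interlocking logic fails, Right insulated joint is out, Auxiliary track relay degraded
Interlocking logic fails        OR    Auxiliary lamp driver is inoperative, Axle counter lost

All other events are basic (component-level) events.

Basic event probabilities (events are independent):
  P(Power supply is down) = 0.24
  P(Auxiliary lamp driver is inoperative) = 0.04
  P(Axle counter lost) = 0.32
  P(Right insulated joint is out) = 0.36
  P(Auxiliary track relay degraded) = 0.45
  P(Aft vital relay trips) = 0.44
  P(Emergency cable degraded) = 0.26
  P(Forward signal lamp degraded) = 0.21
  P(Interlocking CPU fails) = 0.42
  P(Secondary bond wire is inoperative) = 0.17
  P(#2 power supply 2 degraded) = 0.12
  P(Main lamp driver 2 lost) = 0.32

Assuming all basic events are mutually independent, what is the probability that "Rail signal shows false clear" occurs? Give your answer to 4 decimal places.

P(Interlocking logic fails) [OR] = 1 − (1−0.04) × (1−0.32) = 0.347200
P(Detection branch down) [AND] = 0.347200 × 0.36 × 0.45 = 0.056246
P(Vital path inoperative) [AND] = 0.24 × 0.056246 = 0.013499
P(Power stage down) [AND] = 0.26 × 0.21 = 0.054600
P(Signal drive fails) [AND] = 0.44 × 0.054600 = 0.024024
P(Track circuit lost) [OR] = 1 − (1−0.42) × (1−0.17) × (1−0.12) = 0.576368
P(Rail signal shows false clear) [OR] = 1 − (1−0.013499) × (1−0.024024) × (1−0.576368) × (1−0.32) = 0.722646
Rounded to 4 decimal places: P(Rail signal shows false clear) ≈ 0.7226.

0.7226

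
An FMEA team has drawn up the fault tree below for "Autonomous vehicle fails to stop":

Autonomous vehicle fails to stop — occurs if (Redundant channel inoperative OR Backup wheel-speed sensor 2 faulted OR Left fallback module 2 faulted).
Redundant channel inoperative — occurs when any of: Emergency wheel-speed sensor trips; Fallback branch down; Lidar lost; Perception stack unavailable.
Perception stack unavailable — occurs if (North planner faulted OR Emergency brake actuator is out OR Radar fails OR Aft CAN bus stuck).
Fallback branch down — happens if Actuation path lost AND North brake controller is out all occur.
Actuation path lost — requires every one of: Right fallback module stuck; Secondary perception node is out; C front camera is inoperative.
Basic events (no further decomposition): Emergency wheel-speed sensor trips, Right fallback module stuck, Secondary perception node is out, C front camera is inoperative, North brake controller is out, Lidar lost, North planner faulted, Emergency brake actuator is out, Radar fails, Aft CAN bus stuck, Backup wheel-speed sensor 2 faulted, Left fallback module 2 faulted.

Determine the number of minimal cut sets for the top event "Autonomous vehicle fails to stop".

Actuation path lost [AND]: one cut set from each child combined → 1 × 1 × 1 = 1 cut set(s).
Fallback branch down [AND]: one cut set from each child combined → 1 × 1 = 1 cut set(s).
Perception stack unavailable [OR]: union of children's cut sets → 4 cut set(s).
Redundant channel inoperative [OR]: union of children's cut sets → 7 cut set(s).
Autonomous vehicle fails to stop [OR]: union of children's cut sets → 9 cut set(s).
Minimal cut sets: {Emergency wheel-speed sensor trips}; {C front camera is inoperative, North brake controller is out, Right fallback module stuck, Secondary perception node is out}; {Lidar lost}; {North planner faulted}; {Emergency brake actuator is out}; {Radar fails}; {Aft CAN bus stuck}; {Backup wheel-speed sensor 2 faulted}; {Left fallback module 2 faulted}.

9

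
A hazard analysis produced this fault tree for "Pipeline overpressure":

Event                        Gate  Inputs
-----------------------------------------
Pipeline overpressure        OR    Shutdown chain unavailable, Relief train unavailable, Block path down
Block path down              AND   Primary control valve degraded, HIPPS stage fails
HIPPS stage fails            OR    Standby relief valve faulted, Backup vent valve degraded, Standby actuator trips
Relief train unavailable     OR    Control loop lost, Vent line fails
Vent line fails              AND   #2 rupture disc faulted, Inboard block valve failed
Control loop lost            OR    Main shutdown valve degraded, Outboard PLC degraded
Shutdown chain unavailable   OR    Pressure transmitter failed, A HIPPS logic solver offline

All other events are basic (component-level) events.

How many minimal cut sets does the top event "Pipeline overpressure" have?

Shutdown chain unavailable [OR]: union of children's cut sets → 2 cut set(s).
Control loop lost [OR]: union of children's cut sets → 2 cut set(s).
Vent line fails [AND]: one cut set from each child combined → 1 × 1 = 1 cut set(s).
Relief train unavailable [OR]: union of children's cut sets → 3 cut set(s).
HIPPS stage fails [OR]: union of children's cut sets → 3 cut set(s).
Block path down [AND]: one cut set from each child combined → 1 × 3 = 3 cut set(s).
Pipeline overpressure [OR]: union of children's cut sets → 8 cut set(s).
Minimal cut sets: {Pressure transmitter failed}; {A HIPPS logic solver offline}; {Main shutdown valve degraded}; {Outboard PLC degraded}; {#2 rupture disc faulted, Inboard block valve failed}; {Primary control valve degraded, Standby relief valve faulted}; {Backup vent valve degraded, Primary control valve degraded}; {Primary control valve degraded, Standby actuator trips}.

8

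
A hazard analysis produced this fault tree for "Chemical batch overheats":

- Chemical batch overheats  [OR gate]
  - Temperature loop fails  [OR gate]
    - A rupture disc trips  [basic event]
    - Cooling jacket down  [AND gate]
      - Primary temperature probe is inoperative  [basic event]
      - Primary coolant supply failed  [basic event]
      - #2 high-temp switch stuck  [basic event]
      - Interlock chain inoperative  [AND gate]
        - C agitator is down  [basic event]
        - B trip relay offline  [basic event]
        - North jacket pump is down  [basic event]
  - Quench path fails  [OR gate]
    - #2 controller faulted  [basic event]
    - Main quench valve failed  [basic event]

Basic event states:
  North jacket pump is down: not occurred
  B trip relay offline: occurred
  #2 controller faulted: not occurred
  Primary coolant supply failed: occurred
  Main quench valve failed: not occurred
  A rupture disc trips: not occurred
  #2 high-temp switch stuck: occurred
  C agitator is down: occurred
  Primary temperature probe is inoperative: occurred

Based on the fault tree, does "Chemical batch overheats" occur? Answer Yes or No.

No

Interlock chain inoperative [AND]: C agitator is down=occurs, B trip relay offline=occurs, North jacket pump is down=not → not all inputs occur → does not occur.
Cooling jacket down [AND]: Primary temperature probe is inoperative=occurs, Primary coolant supply failed=occurs, #2 high-temp switch stuck=occurs, Interlock chain inoperative=not → not all inputs occur → does not occur.
Temperature loop fails [OR]: A rupture disc trips=not, Cooling jacket down=not → no input occurs → does not occur.
Quench path fails [OR]: #2 controller faulted=not, Main quench valve failed=not → no input occurs → does not occur.
Chemical batch overheats [OR]: Temperature loop fails=not, Quench path fails=not → no input occurs → does not occur.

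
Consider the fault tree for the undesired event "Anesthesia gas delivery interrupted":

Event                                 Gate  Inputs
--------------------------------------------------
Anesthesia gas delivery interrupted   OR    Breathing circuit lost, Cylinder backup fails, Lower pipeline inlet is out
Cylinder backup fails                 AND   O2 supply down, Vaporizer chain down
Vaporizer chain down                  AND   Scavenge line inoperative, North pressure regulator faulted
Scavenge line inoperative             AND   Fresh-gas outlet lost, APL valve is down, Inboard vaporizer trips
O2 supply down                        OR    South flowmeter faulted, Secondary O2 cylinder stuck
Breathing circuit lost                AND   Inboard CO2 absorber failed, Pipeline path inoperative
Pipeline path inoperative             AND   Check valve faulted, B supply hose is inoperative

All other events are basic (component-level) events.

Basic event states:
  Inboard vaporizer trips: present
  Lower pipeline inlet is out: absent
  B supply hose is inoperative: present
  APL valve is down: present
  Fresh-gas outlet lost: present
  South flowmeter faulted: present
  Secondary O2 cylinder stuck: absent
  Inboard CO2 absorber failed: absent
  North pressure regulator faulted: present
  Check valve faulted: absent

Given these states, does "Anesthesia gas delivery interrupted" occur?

Pipeline path inoperative [AND]: Check valve faulted=not, B supply hose is inoperative=occurs → not all inputs occur → does not occur.
Breathing circuit lost [AND]: Inboard CO2 absorber failed=not, Pipeline path inoperative=not → not all inputs occur → does not occur.
O2 supply down [OR]: South flowmeter faulted=occurs, Secondary O2 cylinder stuck=not → at least one input occurs → occurs.
Scavenge line inoperative [AND]: Fresh-gas outlet lost=occurs, APL valve is down=occurs, Inboard vaporizer trips=occurs → all inputs occur → occurs.
Vaporizer chain down [AND]: Scavenge line inoperative=occurs, North pressure regulator faulted=occurs → all inputs occur → occurs.
Cylinder backup fails [AND]: O2 supply down=occurs, Vaporizer chain down=occurs → all inputs occur → occurs.
Anesthesia gas delivery interrupted [OR]: Breathing circuit lost=not, Cylinder backup fails=occurs, Lower pipeline inlet is out=not → at least one input occurs → occurs.

Yes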